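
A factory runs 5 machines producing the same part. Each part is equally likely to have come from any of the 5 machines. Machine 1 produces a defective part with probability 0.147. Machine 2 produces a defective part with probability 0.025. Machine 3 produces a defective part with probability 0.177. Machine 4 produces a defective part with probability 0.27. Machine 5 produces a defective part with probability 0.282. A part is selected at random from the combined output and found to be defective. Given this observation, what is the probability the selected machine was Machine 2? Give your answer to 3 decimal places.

P(defective|M1) = 0.147; P(defective|M2) = 0.025; P(defective|M3) = 0.177; P(defective|M4) = 0.27; P(defective|M5) = 0.282.
Prior × likelihood for each source: 0.2·0.147=0.02940, 0.2·0.025=0.005000, 0.2·0.177=0.03540, 0.2·0.27=0.05400, 0.2·0.282=0.05640. Summing gives P(defective) = 0.18020.
P(Machine 2 | defective) = 0.005000 / 0.18020 = 0.028.

Posterior probability ≈ 0.028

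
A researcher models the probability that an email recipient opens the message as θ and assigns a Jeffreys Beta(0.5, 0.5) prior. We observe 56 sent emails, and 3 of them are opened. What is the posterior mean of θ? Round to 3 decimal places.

Posterior mean ≈ 0.061

The binomial likelihood is conjugate to the Beta prior: with 3 successes and 53 failures, the posterior is Beta(0.5+3, 0.5+53) = Beta(3.5, 53.5).
Posterior mean = α/(α+β) = 3.5/57 = 0.061.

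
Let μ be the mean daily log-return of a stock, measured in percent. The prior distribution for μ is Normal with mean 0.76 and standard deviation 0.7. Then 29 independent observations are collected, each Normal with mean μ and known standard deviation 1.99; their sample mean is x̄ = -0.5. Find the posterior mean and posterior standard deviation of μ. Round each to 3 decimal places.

Posterior mean ≈ -0.225; posterior SD ≈ 0.327

With known σ, the Normal prior is conjugate. Weight on the data is w = (n/σ²)/(n/σ² + 1/τ₀²) = 7.32305/(7.32305+2.04082) = 0.78205.
Posterior mean = w·x̄ + (1−w)·μ₀ = 0.78205·-0.5 + 0.21795·0.76 = -0.225. Posterior variance = 1/(7.32305+2.04082) = 0.106794, so SD = 0.327.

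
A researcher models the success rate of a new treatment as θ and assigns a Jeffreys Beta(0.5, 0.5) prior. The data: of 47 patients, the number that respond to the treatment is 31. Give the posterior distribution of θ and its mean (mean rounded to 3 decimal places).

The binomial likelihood is conjugate to the Beta prior: with 31 successes and 16 failures, the posterior is Beta(0.5+31, 0.5+16) = Beta(31.5, 16.5).
Posterior mean = α/(α+β) = 31.5/48 = 0.656.

Posterior: Beta(31.5, 16.5); mean ≈ 0.656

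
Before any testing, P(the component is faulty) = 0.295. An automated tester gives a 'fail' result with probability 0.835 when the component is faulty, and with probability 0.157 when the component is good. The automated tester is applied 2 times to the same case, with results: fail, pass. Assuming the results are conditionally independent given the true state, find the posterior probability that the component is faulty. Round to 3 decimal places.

With H the event that the component is faulty, the joint likelihood of the observed sequence is P(data|H) = 0.835·0.165 = 0.13778 and P(data|¬H) = 0.157·0.843 = 0.13235.
Bayes: P(H|data) = 0.295·0.13778 / (0.295·0.13778 + 0.705·0.13235) = 0.040644/0.13395 = 0.3034.

Posterior P(H) ≈ 0.303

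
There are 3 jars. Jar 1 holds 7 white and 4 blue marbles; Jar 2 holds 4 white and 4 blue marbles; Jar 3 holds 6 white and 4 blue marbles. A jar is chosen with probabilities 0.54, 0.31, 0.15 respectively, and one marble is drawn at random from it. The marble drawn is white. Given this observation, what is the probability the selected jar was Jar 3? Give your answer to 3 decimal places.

Posterior probability ≈ 0.153

Tabulate prior·likelihood by source: [1] prior 0.54, lik 0.6364, product 0.3436; [2] prior 0.31, lik 0.5, product 0.1550; [3] prior 0.15, lik 0.6, product 0.09000.
Normalizing constant = 0.58864; the posterior for Jar 3 is its product over the sum, 0.09000/0.58864 = 0.153.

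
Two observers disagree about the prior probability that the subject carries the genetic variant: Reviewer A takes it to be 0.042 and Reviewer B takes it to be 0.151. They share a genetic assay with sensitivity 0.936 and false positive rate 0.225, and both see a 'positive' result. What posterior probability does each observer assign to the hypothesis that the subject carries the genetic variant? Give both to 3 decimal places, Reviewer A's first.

Reviewer A: 0.154; Reviewer B: 0.425

P('+'|H) = 0.936, P('+'|¬H) = 0.225.
Reviewer A: numerator 0.936·0.042 = 0.039312; evidence = 0.039312+0.225·0.958 = 0.25486; posterior = 0.154.
Reviewer B: numerator 0.936·0.151 = 0.14134; evidence = 0.14134+0.225·0.849 = 0.33236; posterior = 0.425.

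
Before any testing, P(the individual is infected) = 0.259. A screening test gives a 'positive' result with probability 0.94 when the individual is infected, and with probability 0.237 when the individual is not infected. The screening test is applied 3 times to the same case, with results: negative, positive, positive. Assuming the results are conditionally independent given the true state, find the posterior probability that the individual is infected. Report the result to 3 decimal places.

With H the event that the individual is infected, the joint likelihood of the observed sequence is P(data|H) = 0.06·0.94·0.94 = 0.053016 and P(data|¬H) = 0.763·0.237·0.237 = 0.042857.
Bayes: P(H|data) = 0.259·0.053016 / (0.259·0.053016 + 0.741·0.042857) = 0.013731/0.045488 = 0.3019.

Posterior P(H) ≈ 0.302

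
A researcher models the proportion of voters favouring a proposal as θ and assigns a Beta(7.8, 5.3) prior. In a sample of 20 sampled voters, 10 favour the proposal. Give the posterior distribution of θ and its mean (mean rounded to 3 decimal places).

Posterior: Beta(17.8, 15.3); mean ≈ 0.538

The binomial likelihood is conjugate to the Beta prior: with 10 successes and 10 failures, the posterior is Beta(7.8+10, 5.3+10) = Beta(17.8, 15.3).
Posterior mean = α/(α+β) = 17.8/33.1 = 0.538.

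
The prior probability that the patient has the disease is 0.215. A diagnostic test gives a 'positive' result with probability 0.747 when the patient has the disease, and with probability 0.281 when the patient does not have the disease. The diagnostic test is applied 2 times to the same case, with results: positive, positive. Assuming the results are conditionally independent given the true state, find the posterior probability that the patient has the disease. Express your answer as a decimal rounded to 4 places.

Let H be the event that the patient has the disease; start with P(H) = 0.215. P('positive'|H) = 0.747, P('positive'|¬H) = 0.281.
Update on result 1 ('positive'): P(H) ← 0.747·0.2150 / (0.747·0.2150 + 0.281·0.7850) = 0.16060/0.38119 = 0.4213.
Update on result 2 ('positive'): P(H) ← 0.747·0.4213 / (0.747·0.4213 + 0.281·0.5787) = 0.31473/0.47734 = 0.6593.

Posterior P(H) ≈ 0.6593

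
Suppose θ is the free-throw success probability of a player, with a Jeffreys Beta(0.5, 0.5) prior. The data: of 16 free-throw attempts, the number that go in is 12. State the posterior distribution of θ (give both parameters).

Posterior: Beta(12.5, 4.5)

Observing 12 successes and 4 failures updates Beta(0.5, 0.5) by adding the success and failure counts to the two shape parameters: α = 0.5+12 = 12.5, β = 0.5+4 = 4.5.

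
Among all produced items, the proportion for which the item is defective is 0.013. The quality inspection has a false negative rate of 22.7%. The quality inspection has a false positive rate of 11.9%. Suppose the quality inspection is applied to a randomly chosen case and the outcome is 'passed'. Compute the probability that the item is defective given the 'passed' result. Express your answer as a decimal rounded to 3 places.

P(H | E) ≈ 0.003

Let H be the event that the item is defective. P(H) = 0.013, so P(¬H) = 0.987. With E the 'passed' result, P(E|H) = 0.227 and P(E|¬H) = 0.881.
P(E) = 0.227·0.013 + 0.881·0.987 = 0.0029510 + 0.86955 = 0.87250.
By Bayes' theorem, P(H|E) = 0.0029510 / 0.87250 = 0.003.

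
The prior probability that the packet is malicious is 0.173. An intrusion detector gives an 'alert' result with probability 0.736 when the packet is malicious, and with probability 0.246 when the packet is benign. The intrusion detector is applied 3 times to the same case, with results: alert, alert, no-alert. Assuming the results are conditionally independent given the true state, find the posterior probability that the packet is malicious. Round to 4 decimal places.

Posterior P(H) ≈ 0.3960

With H the event that the packet is malicious, the joint likelihood of the observed sequence is P(data|H) = 0.736·0.736·0.264 = 0.14301 and P(data|¬H) = 0.246·0.246·0.754 = 0.045629.
Bayes: P(H|data) = 0.173·0.14301 / (0.173·0.14301 + 0.827·0.045629) = 0.024740/0.062476 = 0.3960.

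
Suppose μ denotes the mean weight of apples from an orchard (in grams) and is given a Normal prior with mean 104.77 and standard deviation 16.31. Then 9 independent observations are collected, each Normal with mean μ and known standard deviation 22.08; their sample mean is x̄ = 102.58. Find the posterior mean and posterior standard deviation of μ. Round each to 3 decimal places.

Posterior mean ≈ 102.951; posterior SD ≈ 6.709

Prior precision 1/τ₀² = 1/16.31² = 0.00375917; data precision n/σ² = 9/22.08² = 0.0184605.
Posterior precision = 0.00375917 + 0.0184605 = 0.0222197, giving posterior SD = 1/√0.0222197 = 6.709.
Posterior mean = (0.00375917·104.77 + 0.0184605·102.58) / 0.0222197 = 102.951.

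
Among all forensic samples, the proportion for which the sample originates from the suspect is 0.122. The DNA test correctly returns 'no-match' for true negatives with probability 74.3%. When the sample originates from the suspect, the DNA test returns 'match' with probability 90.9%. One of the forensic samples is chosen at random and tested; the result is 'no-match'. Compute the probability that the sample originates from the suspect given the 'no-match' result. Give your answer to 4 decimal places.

P(H | E) ≈ 0.0167

Write H for 'the sample originates from the suspect'. Prior odds H:¬H = 0.122/0.878 = 0.13895. For the 'no-match' outcome, the likelihood ratio is 0.091/0.743 = 0.12248.
Posterior odds = 0.13895 × 0.12248 = 0.017018, so P(H|E) = 0.017018/(1+0.017018) = 0.0167.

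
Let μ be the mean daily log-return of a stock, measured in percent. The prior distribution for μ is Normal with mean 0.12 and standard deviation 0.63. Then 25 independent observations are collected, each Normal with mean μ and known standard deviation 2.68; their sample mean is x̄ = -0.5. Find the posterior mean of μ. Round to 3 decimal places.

Prior precision 1/τ₀² = 1/0.63² = 2.51953; data precision n/σ² = 25/2.68² = 3.48073.
Posterior precision = 2.51953 + 3.48073 = 6.00026.
Posterior mean = (2.51953·0.12 + 3.48073·-0.5) / 6.00026 = -0.240.

Posterior mean ≈ -0.240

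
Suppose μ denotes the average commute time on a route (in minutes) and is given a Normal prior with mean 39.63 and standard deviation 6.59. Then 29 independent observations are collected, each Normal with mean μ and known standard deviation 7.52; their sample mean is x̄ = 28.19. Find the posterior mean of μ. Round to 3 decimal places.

Posterior mean ≈ 28.682

With known σ, the Normal prior is conjugate. Weight on the data is w = (n/σ²)/(n/σ² + 1/τ₀²) = 0.512817/(0.512817+0.0230266) = 0.95703.
Posterior mean = w·x̄ + (1−w)·μ₀ = 0.95703·28.19 + 0.042973·39.63 = 28.682.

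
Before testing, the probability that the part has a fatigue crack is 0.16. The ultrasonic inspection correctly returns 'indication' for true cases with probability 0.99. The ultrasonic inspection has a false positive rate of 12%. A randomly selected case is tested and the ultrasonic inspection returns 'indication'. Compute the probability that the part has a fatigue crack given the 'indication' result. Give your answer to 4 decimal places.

Write H for 'the part has a fatigue crack'. Prior odds H:¬H = 0.16/0.84 = 0.19048. For the 'indication' outcome, the likelihood ratio is 0.99/0.12 = 8.2500.
Posterior odds = 0.19048 × 8.2500 = 1.5714, so P(H|E) = 1.5714/(1+1.5714) = 0.6111.

P(H | E) ≈ 0.6111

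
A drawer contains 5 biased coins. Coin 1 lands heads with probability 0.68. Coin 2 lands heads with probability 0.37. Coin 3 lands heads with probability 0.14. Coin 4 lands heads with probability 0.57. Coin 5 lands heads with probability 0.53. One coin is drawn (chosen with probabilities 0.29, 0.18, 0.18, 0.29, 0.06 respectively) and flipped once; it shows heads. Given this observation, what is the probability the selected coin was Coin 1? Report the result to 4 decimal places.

Tabulate prior·likelihood by source: [1] prior 0.29, lik 0.68, product 0.1972; [2] prior 0.18, lik 0.37, product 0.06660; [3] prior 0.18, lik 0.14, product 0.02520; [4] prior 0.29, lik 0.57, product 0.1653; [5] prior 0.06, lik 0.53, product 0.03180.
Normalizing constant = 0.48610; the posterior for Coin 1 is its product over the sum, 0.1972/0.48610 = 0.4057.

Posterior probability ≈ 0.4057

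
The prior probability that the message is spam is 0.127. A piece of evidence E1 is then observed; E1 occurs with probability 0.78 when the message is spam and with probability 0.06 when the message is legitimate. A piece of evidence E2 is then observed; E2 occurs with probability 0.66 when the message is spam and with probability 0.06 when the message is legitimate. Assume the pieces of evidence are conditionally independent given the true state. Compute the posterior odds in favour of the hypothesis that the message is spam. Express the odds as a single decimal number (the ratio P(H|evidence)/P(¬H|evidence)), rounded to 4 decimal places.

Prior odds = 0.127/(1−0.127) = 0.14548.
Likelihood ratio for E1 = 0.78/0.06 = 13.000.
Likelihood ratio for E2 = 0.66/0.06 = 11.000.
Posterior odds = prior odds × LR₁ × LR₂ = 20.803.

Posterior odds ≈ 20.8030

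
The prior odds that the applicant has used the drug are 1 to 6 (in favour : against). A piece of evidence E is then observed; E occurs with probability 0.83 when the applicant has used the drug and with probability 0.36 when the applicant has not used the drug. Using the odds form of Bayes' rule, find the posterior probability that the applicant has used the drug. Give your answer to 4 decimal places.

Prior odds = 1/6 = 0.16667.
Likelihood ratio for E = 0.83/0.36 = 2.3056.
Posterior odds = prior odds × LR = 0.38426.
Posterior probability = odds/(1+odds) = 0.38426/1.3843 = 0.2776.

Posterior probability ≈ 0.2776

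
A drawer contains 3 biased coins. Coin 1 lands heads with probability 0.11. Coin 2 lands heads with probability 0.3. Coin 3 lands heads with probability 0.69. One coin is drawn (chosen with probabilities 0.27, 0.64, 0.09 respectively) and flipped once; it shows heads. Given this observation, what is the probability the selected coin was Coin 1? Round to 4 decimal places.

Tabulate prior·likelihood by source: [1] prior 0.27, lik 0.11, product 0.02970; [2] prior 0.64, lik 0.3, product 0.1920; [3] prior 0.09, lik 0.69, product 0.06210.
Normalizing constant = 0.28380; the posterior for Coin 1 is its product over the sum, 0.02970/0.28380 = 0.1047.

Posterior probability ≈ 0.1047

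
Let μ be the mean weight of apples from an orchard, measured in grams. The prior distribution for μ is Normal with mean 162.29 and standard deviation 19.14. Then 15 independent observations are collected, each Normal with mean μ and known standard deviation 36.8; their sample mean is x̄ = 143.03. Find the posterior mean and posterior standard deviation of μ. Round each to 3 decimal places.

Posterior mean ≈ 146.838; posterior SD ≈ 8.511

Prior precision 1/τ₀² = 1/19.14² = 0.00272971; data precision n/σ² = 15/36.8² = 0.0110763.
Posterior precision = 0.00272971 + 0.0110763 = 0.0138060, giving posterior SD = 1/√0.0138060 = 8.511.
Posterior mean = (0.00272971·162.29 + 0.0110763·143.03) / 0.0138060 = 146.838.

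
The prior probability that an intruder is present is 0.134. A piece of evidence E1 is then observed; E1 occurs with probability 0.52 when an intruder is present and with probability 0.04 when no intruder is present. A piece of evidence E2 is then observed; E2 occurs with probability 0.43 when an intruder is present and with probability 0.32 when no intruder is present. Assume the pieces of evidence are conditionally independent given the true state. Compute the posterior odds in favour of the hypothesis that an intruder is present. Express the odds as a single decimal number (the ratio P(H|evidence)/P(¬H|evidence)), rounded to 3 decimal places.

Posterior odds ≈ 2.703

Prior odds = 0.134/(1−0.134) = 0.15473.
Likelihood ratio for E1 = 0.52/0.04 = 13.000.
Likelihood ratio for E2 = 0.43/0.32 = 1.3438.
Posterior odds = prior odds × LR₁ × LR₂ = 2.7030.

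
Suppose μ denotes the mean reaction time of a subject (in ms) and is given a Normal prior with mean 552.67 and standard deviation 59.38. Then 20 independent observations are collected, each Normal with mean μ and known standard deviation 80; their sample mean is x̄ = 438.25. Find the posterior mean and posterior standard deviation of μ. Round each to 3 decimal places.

Prior precision 1/τ₀² = 1/59.38² = 0.00028361; data precision n/σ² = 20/80² = 0.00312500.
Posterior precision = 0.00028361 + 0.00312500 = 0.00340861, giving posterior SD = 1/√0.00340861 = 17.128.
Posterior mean = (0.00028361·552.67 + 0.00312500·438.25) / 0.00340861 = 447.770.

Posterior mean ≈ 447.770; posterior SD ≈ 17.128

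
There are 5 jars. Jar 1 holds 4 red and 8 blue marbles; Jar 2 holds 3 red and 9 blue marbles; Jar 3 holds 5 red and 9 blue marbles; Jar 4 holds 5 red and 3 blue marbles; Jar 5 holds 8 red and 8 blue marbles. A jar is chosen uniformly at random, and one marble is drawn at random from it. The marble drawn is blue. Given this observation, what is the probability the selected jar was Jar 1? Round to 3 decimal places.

Tabulate prior·likelihood by source: [1] prior 0.2, lik 0.6667, product 0.1333; [2] prior 0.2, lik 0.75, product 0.1500; [3] prior 0.2, lik 0.6429, product 0.1286; [4] prior 0.2, lik 0.375, product 0.07500; [5] prior 0.2, lik 0.5, product 0.1000.
Normalizing constant = 0.58690; the posterior for Jar 1 is its product over the sum, 0.1333/0.58690 = 0.227.

Posterior probability ≈ 0.227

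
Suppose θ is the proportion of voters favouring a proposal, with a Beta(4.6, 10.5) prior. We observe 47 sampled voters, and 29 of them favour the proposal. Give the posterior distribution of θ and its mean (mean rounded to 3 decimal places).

Posterior: Beta(33.6, 28.5); mean ≈ 0.541

The binomial likelihood is conjugate to the Beta prior: with 29 successes and 18 failures, the posterior is Beta(4.6+29, 10.5+18) = Beta(33.6, 28.5).
E[θ | data] = 33.6/(33.6+28.5) = 0.541.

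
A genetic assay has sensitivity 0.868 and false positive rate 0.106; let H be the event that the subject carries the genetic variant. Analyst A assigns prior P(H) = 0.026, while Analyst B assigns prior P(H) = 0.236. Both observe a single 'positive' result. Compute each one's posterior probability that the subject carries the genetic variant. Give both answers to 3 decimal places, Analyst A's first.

Analyst A: 0.179; Analyst B: 0.717

The likelihood ratio for a 'positive' result is 0.868/0.106 = 8.1887.
Analyst A: prior odds 0.026/0.974 = 0.026694; posterior odds 0.21859; posterior probability 0.179.
Analyst B: prior odds 0.236/0.764 = 0.30890; posterior odds 2.5295; posterior probability 0.717.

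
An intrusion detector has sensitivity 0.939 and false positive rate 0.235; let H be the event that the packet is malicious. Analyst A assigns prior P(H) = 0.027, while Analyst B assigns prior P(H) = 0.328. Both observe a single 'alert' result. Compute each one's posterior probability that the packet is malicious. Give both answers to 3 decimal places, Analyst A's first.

Analyst A: 0.100; Analyst B: 0.661

The likelihood ratio for an 'alert' result is 0.939/0.235 = 3.9957.
Analyst A: prior odds 0.027/0.973 = 0.027749; posterior odds 0.11088; posterior probability 0.100.
Analyst B: prior odds 0.328/0.672 = 0.48810; posterior odds 1.9503; posterior probability 0.661.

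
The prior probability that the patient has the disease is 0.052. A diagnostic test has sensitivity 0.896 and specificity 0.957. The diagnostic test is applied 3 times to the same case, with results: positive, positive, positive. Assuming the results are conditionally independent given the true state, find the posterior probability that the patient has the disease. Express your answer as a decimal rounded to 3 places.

Let H be the event that the patient has the disease; start with P(H) = 0.052. P('positive'|H) = 0.896, P('positive'|¬H) = 0.043.
Update on result 1 ('positive'): P(H) ← 0.896·0.0520 / (0.896·0.0520 + 0.043·0.9480) = 0.046592/0.087356 = 0.5334.
Update on result 2 ('positive'): P(H) ← 0.896·0.5334 / (0.896·0.5334 + 0.043·0.4666) = 0.47789/0.49795 = 0.9597.
Update on result 3 ('positive'): P(H) ← 0.896·0.9597 / (0.896·0.9597 + 0.043·0.0403) = 0.85989/0.86163 = 0.9980.

Posterior P(H) ≈ 0.998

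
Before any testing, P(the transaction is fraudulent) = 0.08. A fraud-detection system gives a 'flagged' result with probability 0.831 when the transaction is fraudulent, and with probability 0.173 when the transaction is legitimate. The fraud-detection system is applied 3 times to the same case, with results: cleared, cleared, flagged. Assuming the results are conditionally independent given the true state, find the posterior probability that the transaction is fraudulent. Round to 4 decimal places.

With H the event that the transaction is fraudulent, the joint likelihood of the observed sequence is P(data|H) = 0.169·0.169·0.831 = 0.023734 and P(data|¬H) = 0.827·0.827·0.173 = 0.11832.
Bayes: P(H|data) = 0.08·0.023734 / (0.08·0.023734 + 0.92·0.11832) = 0.0018987/0.11075 = 0.0171.

Posterior P(H) ≈ 0.0171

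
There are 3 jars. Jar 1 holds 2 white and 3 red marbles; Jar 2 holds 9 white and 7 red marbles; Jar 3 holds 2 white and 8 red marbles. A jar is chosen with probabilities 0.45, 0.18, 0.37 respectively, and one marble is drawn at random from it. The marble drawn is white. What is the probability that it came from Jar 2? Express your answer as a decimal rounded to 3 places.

Posterior probability ≈ 0.285

P(white|Jar 1) = 0.4; P(white|Jar 2) = 0.5625; P(white|Jar 3) = 0.2.
Prior × likelihood for each source: 0.45·0.4=0.1800, 0.18·0.5625=0.1012, 0.37·0.2=0.07400. Summing gives P(white) = 0.35525.
P(Jar 2 | white) = 0.1012 / 0.35525 = 0.285.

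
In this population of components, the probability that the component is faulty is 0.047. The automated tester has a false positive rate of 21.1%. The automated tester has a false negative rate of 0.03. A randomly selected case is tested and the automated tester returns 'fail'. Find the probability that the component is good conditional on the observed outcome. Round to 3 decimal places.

P(¬H | E) ≈ 0.815

Write H for 'the component is faulty'. Prior odds H:¬H = 0.047/0.953 = 0.049318. For the 'fail' outcome, the likelihood ratio is 0.97/0.211 = 4.5972.
Posterior odds = 0.049318 × 4.5972 = 0.22672, so P(H|E) = 0.22672/(1+0.22672) = 0.185. Then P(¬H|E) = 1 − 0.185 = 0.815.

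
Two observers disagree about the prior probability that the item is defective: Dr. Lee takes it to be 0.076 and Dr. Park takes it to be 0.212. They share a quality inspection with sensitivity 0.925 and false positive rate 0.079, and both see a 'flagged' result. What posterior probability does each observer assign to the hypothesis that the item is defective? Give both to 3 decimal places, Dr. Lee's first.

P('+'|H) = 0.925, P('+'|¬H) = 0.079.
Dr. Lee: numerator 0.925·0.076 = 0.070300; evidence = 0.070300+0.079·0.924 = 0.14330; posterior = 0.491.
Dr. Park: numerator 0.925·0.212 = 0.19610; evidence = 0.19610+0.079·0.788 = 0.25835; posterior = 0.759.

Dr. Lee: 0.491; Dr. Park: 0.759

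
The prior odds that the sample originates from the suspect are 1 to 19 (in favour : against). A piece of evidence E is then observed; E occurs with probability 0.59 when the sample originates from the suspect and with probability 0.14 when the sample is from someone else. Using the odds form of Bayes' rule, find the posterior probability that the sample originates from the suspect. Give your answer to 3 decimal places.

Prior odds = 1/19 = 0.052632.
Likelihood ratio for E = 0.59/0.14 = 4.2143.
Posterior odds = prior odds × LR = 0.22180.
Posterior probability = odds/(1+odds) = 0.22180/1.2218 = 0.182.

Posterior probability ≈ 0.182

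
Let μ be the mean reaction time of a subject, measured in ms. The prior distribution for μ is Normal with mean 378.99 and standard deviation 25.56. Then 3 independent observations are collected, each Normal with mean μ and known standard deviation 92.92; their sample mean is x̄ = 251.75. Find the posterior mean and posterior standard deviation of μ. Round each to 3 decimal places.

Posterior mean ≈ 355.450; posterior SD ≈ 23.075

With known σ, the Normal prior is conjugate. Weight on the data is w = (n/σ²)/(n/σ² + 1/τ₀²) = 0.00034746/(0.00034746+0.00153066) = 0.18500.
Posterior mean = w·x̄ + (1−w)·μ₀ = 0.18500·251.75 + 0.81500·378.99 = 355.450. Posterior variance = 1/(0.00034746+0.00153066) = 532.448, so SD = 23.075.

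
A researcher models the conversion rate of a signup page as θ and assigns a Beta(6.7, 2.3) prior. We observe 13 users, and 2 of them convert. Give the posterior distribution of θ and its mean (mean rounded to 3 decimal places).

Posterior: Beta(8.7, 13.3); mean ≈ 0.395

The binomial likelihood is conjugate to the Beta prior: with 2 successes and 11 failures, the posterior is Beta(6.7+2, 2.3+11) = Beta(8.7, 13.3).
Posterior mean = α/(α+β) = 8.7/22 = 0.395.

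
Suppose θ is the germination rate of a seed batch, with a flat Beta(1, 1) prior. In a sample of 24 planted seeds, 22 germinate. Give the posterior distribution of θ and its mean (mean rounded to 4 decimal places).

Posterior: Beta(23, 3); mean ≈ 0.8846

The binomial likelihood is conjugate to the Beta prior: with 22 successes and 2 failures, the posterior is Beta(1+22, 1+2) = Beta(23, 3).
E[θ | data] = 23/(23+3) = 0.8846.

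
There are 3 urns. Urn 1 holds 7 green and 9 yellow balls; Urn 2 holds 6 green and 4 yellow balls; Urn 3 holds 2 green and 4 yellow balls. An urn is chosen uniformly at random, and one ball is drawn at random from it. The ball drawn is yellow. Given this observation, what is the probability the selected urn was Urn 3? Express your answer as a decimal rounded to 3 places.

Posterior probability ≈ 0.409

P(yellow|Urn 1) = 0.5625; P(yellow|Urn 2) = 0.4; P(yellow|Urn 3) = 0.6667.
Prior × likelihood for each source: 0.333333·0.5625=0.1875, 0.333333·0.4=0.1333, 0.333333·0.6667=0.2222. Summing gives P(yellow) = 0.54306.
P(Urn 3 | yellow) = 0.2222 / 0.54306 = 0.409.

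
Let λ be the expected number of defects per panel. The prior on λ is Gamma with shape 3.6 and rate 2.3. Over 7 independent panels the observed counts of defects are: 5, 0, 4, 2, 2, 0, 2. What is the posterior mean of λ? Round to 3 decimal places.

The Poisson likelihood adds the total count to the shape and the number of exposure periods to the rate. Here ∑xᵢ = 15 and n = 7, so shape 3.6→18.6 and rate 2.3→9.3.
Posterior mean = shape/rate = 18.6/9.3 = 2.000.

Posterior mean ≈ 2.000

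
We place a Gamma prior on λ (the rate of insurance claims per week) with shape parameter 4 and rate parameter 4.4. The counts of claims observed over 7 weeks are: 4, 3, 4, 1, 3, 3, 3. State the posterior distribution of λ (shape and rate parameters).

Total count ∑xᵢ = 21 over n = 7 weeks.
Gamma is conjugate to the Poisson likelihood: posterior is Gamma(shape = 4+21 = 25, rate = 4.4+7 = 11.4).

Posterior: Gamma(shape=25, rate=11.4)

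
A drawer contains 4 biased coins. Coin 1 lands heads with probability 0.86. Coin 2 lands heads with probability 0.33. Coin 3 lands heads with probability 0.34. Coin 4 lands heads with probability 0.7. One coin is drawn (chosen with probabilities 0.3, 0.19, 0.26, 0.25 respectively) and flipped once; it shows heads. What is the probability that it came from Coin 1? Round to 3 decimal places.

Posterior probability ≈ 0.442

P(heads|C1) = 0.86; P(heads|C2) = 0.33; P(heads|C3) = 0.34; P(heads|C4) = 0.7.
Prior × likelihood for each source: 0.3·0.86=0.2580, 0.19·0.33=0.06270, 0.26·0.34=0.08840, 0.25·0.7=0.1750. Summing gives P(heads) = 0.58410.
P(Coin 1 | heads) = 0.2580 / 0.58410 = 0.442.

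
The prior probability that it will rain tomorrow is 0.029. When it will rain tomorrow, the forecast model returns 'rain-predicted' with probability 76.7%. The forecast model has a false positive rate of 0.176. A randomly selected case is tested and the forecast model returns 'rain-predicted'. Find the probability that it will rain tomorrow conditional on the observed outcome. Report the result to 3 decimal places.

P(H | E) ≈ 0.115

Let H be the event that it will rain tomorrow. P(H) = 0.029, so P(¬H) = 0.971. With E the 'rain-predicted' result, P(E|H) = 0.767 and P(E|¬H) = 0.176.
P(E) = 0.767·0.029 + 0.176·0.971 = 0.022243 + 0.17090 = 0.19314.
By Bayes' theorem, P(H|E) = 0.022243 / 0.19314 = 0.115.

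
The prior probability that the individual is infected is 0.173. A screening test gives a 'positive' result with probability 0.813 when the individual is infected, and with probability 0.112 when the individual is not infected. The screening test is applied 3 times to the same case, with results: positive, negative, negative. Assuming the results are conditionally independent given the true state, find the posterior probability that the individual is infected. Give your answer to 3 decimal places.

Posterior P(H) ≈ 0.063

With H the event that the individual is infected, the joint likelihood of the observed sequence is P(data|H) = 0.813·0.187·0.187 = 0.028430 and P(data|¬H) = 0.112·0.888·0.888 = 0.088317.
Bayes: P(H|data) = 0.173·0.028430 / (0.173·0.028430 + 0.827·0.088317) = 0.0049184/0.077956 = 0.0631.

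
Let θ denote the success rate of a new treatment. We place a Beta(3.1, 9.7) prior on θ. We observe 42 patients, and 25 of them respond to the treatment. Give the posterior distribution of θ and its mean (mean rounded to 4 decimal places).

Posterior: Beta(28.1, 26.7); mean ≈ 0.5128

The binomial likelihood is conjugate to the Beta prior: with 25 successes and 17 failures, the posterior is Beta(3.1+25, 9.7+17) = Beta(28.1, 26.7).
E[θ | data] = 28.1/(28.1+26.7) = 0.5128.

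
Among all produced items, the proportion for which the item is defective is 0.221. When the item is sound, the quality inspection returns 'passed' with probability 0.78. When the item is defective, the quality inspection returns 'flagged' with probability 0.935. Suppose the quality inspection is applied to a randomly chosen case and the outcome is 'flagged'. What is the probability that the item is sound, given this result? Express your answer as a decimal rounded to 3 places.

P(¬H | E) ≈ 0.453

Let H be the event that the item is defective. P(H) = 0.221, so P(¬H) = 0.779. With E the 'flagged' result, P(E|H) = 0.935 and P(E|¬H) = 0.22.
P(E) = 0.935·0.221 + 0.22·0.779 = 0.20664 + 0.17138 = 0.37801.
By Bayes' theorem, P(H|E) = 0.20664 / 0.37801 = 0.547. Hence P(¬H|E) = 1 − 0.547 = 0.453.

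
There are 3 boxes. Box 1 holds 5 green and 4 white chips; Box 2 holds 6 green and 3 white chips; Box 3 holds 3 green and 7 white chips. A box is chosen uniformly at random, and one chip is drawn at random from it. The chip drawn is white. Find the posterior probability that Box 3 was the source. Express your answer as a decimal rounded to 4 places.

Tabulate prior·likelihood by source: [1] prior 0.333333, lik 0.4444, product 0.1481; [2] prior 0.333333, lik 0.3333, product 0.1111; [3] prior 0.333333, lik 0.7, product 0.2333.
Normalizing constant = 0.49259; the posterior for Box 3 is its product over the sum, 0.2333/0.49259 = 0.4737.

Posterior probability ≈ 0.4737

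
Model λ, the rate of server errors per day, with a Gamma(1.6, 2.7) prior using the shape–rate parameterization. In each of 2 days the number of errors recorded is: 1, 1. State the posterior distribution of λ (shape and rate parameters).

Posterior: Gamma(shape=3.6, rate=4.7)

The Poisson likelihood adds the total count to the shape and the number of exposure periods to the rate. Here ∑xᵢ = 2 and n = 2, so shape 1.6→3.6 and rate 2.7→4.7.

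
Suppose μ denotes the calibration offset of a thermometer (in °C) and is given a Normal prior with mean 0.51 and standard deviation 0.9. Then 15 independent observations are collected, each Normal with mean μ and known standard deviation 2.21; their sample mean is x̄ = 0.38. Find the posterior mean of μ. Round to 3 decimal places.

Posterior mean ≈ 0.417

Prior precision 1/τ₀² = 1/0.9² = 1.23457; data precision n/σ² = 15/2.21² = 3.07119.
Posterior precision = 1.23457 + 3.07119 = 4.30576.
Posterior mean = (1.23457·0.51 + 3.07119·0.38) / 4.30576 = 0.417.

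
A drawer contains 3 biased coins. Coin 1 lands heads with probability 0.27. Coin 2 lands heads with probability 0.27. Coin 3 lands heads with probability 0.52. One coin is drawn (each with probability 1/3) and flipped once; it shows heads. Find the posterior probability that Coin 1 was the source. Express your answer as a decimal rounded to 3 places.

Posterior probability ≈ 0.255

Tabulate prior·likelihood by source: [1] prior 0.333333, lik 0.27, product 0.09000; [2] prior 0.333333, lik 0.27, product 0.09000; [3] prior 0.333333, lik 0.52, product 0.1733.
Normalizing constant = 0.35333; the posterior for Coin 1 is its product over the sum, 0.09000/0.35333 = 0.255.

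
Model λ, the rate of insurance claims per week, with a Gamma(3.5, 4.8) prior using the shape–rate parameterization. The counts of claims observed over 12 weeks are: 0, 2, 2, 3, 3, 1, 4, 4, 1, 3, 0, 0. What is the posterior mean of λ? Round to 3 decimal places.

Posterior mean ≈ 1.577

Total count ∑xᵢ = 23 over n = 12 weeks.
Gamma is conjugate to the Poisson likelihood: posterior is Gamma(shape = 3.5+23 = 26.5, rate = 4.8+12 = 16.8).
Posterior mean = shape/rate = 26.5/16.8 = 1.577.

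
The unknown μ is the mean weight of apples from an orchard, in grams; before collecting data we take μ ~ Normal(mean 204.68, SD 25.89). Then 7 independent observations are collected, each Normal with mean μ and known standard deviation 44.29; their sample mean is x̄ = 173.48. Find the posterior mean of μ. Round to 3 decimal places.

Posterior mean ≈ 182.678

Prior precision 1/τ₀² = 1/25.89² = 0.00149189; data precision n/σ² = 7/44.29² = 0.00356851.
Posterior precision = 0.00149189 + 0.00356851 = 0.00506039.
Posterior mean = (0.00149189·204.68 + 0.00356851·173.48) / 0.00506039 = 182.678.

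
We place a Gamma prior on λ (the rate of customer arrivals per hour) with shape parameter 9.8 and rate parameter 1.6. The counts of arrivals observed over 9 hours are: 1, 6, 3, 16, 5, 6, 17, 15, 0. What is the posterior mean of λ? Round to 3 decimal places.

The Poisson likelihood adds the total count to the shape and the number of exposure periods to the rate. Here ∑xᵢ = 69 and n = 9, so shape 9.8→78.8 and rate 1.6→10.6.
E[λ | data] = 78.8/10.6 = 7.434.

Posterior mean ≈ 7.434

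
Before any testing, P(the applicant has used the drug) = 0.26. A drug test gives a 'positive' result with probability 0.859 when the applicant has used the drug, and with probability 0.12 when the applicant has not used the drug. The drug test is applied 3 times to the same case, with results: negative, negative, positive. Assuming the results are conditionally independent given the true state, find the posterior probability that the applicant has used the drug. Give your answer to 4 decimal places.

Let H be the event that the applicant has used the drug; start with P(H) = 0.26. P('positive'|H) = 0.859, P('positive'|¬H) = 0.12.
Update on result 1 ('negative'): P(H) ← 0.141·0.2600 / (0.141·0.2600 + 0.88·0.7400) = 0.036660/0.68786 = 0.0533.
Update on result 2 ('negative'): P(H) ← 0.141·0.0533 / (0.141·0.0533 + 0.88·0.9467) = 0.0075147/0.84061 = 0.0089.
Update on result 3 ('positive'): P(H) ← 0.859·0.0089 / (0.859·0.0089 + 0.12·0.9911) = 0.0076791/0.12661 = 0.0607.

Posterior P(H) ≈ 0.0607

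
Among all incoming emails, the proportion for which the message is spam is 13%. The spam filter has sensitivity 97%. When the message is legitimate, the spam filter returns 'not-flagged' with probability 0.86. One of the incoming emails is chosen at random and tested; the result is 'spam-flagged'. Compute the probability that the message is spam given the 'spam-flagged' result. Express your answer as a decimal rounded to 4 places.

Write H for 'the message is spam'. Prior odds H:¬H = 0.13/0.87 = 0.14943. For the 'spam-flagged' outcome, the likelihood ratio is 0.97/0.14 = 6.9286.
Posterior odds = 0.14943 × 6.9286 = 1.0353, so P(H|E) = 1.0353/(1+1.0353) = 0.5087.

P(H | E) ≈ 0.5087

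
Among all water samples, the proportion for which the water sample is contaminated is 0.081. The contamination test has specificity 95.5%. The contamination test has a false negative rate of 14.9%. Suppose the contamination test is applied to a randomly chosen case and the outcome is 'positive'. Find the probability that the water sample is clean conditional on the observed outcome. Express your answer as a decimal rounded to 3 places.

P(¬H | E) ≈ 0.375

Write H for 'the water sample is contaminated'. Prior odds H:¬H = 0.081/0.919 = 0.088139. For the 'positive' outcome, the likelihood ratio is 0.851/0.045 = 18.911.
Posterior odds = 0.088139 × 18.911 = 1.6668, so P(H|E) = 1.6668/(1+1.6668) = 0.625. Then P(¬H|E) = 1 − 0.625 = 0.375.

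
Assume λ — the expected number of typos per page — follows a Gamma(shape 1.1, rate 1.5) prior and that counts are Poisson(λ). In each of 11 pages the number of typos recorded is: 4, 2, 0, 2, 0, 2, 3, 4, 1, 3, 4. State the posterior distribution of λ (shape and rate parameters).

The Poisson likelihood adds the total count to the shape and the number of exposure periods to the rate. Here ∑xᵢ = 25 and n = 11, so shape 1.1→26.1 and rate 1.5→12.5.

Posterior: Gamma(shape=26.1, rate=12.5)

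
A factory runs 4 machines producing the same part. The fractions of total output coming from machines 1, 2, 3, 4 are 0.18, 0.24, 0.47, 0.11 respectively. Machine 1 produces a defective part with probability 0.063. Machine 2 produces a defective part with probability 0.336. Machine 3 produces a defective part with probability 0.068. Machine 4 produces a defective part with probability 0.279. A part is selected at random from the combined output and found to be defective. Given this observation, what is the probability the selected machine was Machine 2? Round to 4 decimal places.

P(defective|M1) = 0.063; P(defective|M2) = 0.336; P(defective|M3) = 0.068; P(defective|M4) = 0.279.
Prior × likelihood for each source: 0.18·0.063=0.01134, 0.24·0.336=0.08064, 0.47·0.068=0.03196, 0.11·0.279=0.03069. Summing gives P(defective) = 0.15463.
P(Machine 2 | defective) = 0.08064 / 0.15463 = 0.5215.

Posterior probability ≈ 0.5215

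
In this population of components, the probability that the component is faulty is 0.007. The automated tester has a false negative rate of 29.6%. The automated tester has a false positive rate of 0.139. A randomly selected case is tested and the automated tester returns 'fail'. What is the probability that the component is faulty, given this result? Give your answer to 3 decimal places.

Write H for 'the component is faulty'. Prior odds H:¬H = 0.007/0.993 = 0.0070493. For the 'fail' outcome, the likelihood ratio is 0.704/0.139 = 5.0647.
Posterior odds = 0.0070493 × 5.0647 = 0.035703, so P(H|E) = 0.035703/(1+0.035703) = 0.034.

P(H | E) ≈ 0.034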